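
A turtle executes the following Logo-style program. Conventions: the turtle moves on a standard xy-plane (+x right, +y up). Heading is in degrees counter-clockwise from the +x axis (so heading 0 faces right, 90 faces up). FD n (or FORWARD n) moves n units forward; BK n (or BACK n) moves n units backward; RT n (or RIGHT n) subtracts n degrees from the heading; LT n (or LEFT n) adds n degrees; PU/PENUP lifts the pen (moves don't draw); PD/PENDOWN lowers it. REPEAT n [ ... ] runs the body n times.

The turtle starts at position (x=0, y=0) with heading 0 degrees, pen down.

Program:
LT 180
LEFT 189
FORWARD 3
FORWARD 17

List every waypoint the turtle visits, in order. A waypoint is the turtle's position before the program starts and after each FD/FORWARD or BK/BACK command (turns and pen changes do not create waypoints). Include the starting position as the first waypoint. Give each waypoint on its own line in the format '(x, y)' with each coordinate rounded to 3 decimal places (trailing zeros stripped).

Executing turtle program step by step:
Start: pos=(0,0), heading=0, pen down
LT 180: heading 0 -> 180
LT 189: heading 180 -> 9
FD 3: (0,0) -> (2.963,0.469) [heading=9, draw]
FD 17: (2.963,0.469) -> (19.754,3.129) [heading=9, draw]
Final: pos=(19.754,3.129), heading=9, 2 segment(s) drawn
Waypoints (3 total):
(0, 0)
(2.963, 0.469)
(19.754, 3.129)

Answer: (0, 0)
(2.963, 0.469)
(19.754, 3.129)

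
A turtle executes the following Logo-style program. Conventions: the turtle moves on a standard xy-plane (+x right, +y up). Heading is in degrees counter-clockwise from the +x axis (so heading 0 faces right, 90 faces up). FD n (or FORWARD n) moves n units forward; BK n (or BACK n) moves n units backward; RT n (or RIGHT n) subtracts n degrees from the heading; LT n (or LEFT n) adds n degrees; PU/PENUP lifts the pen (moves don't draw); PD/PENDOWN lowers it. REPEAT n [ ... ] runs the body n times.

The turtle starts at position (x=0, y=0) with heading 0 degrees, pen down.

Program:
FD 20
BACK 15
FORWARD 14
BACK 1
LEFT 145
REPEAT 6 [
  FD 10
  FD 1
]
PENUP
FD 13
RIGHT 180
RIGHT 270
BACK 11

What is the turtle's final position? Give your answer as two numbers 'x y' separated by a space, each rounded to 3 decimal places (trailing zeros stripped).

Executing turtle program step by step:
Start: pos=(0,0), heading=0, pen down
FD 20: (0,0) -> (20,0) [heading=0, draw]
BK 15: (20,0) -> (5,0) [heading=0, draw]
FD 14: (5,0) -> (19,0) [heading=0, draw]
BK 1: (19,0) -> (18,0) [heading=0, draw]
LT 145: heading 0 -> 145
REPEAT 6 [
  -- iteration 1/6 --
  FD 10: (18,0) -> (9.808,5.736) [heading=145, draw]
  FD 1: (9.808,5.736) -> (8.989,6.309) [heading=145, draw]
  -- iteration 2/6 --
  FD 10: (8.989,6.309) -> (0.798,12.045) [heading=145, draw]
  FD 1: (0.798,12.045) -> (-0.021,12.619) [heading=145, draw]
  -- iteration 3/6 --
  FD 10: (-0.021,12.619) -> (-8.213,18.354) [heading=145, draw]
  FD 1: (-8.213,18.354) -> (-9.032,18.928) [heading=145, draw]
  -- iteration 4/6 --
  FD 10: (-9.032,18.928) -> (-17.224,24.664) [heading=145, draw]
  FD 1: (-17.224,24.664) -> (-18.043,25.237) [heading=145, draw]
  -- iteration 5/6 --
  FD 10: (-18.043,25.237) -> (-26.234,30.973) [heading=145, draw]
  FD 1: (-26.234,30.973) -> (-27.053,31.547) [heading=145, draw]
  -- iteration 6/6 --
  FD 10: (-27.053,31.547) -> (-35.245,37.282) [heading=145, draw]
  FD 1: (-35.245,37.282) -> (-36.064,37.856) [heading=145, draw]
]
PU: pen up
FD 13: (-36.064,37.856) -> (-46.713,45.313) [heading=145, move]
RT 180: heading 145 -> 325
RT 270: heading 325 -> 55
BK 11: (-46.713,45.313) -> (-53.022,36.302) [heading=55, move]
Final: pos=(-53.022,36.302), heading=55, 16 segment(s) drawn

Answer: -53.022 36.302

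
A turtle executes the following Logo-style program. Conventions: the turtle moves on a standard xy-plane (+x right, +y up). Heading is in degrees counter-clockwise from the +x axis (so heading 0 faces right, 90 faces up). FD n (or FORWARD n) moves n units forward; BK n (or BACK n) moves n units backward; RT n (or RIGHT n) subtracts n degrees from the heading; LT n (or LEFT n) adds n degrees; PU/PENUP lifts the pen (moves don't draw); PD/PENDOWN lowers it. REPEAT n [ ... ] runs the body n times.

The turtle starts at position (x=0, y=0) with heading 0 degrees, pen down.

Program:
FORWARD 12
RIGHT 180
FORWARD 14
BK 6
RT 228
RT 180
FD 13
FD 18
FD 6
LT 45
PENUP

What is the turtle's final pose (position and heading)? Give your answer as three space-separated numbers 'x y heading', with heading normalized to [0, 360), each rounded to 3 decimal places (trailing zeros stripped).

Answer: -20.758 27.496 177

Derivation:
Executing turtle program step by step:
Start: pos=(0,0), heading=0, pen down
FD 12: (0,0) -> (12,0) [heading=0, draw]
RT 180: heading 0 -> 180
FD 14: (12,0) -> (-2,0) [heading=180, draw]
BK 6: (-2,0) -> (4,0) [heading=180, draw]
RT 228: heading 180 -> 312
RT 180: heading 312 -> 132
FD 13: (4,0) -> (-4.699,9.661) [heading=132, draw]
FD 18: (-4.699,9.661) -> (-16.743,23.037) [heading=132, draw]
FD 6: (-16.743,23.037) -> (-20.758,27.496) [heading=132, draw]
LT 45: heading 132 -> 177
PU: pen up
Final: pos=(-20.758,27.496), heading=177, 6 segment(s) drawn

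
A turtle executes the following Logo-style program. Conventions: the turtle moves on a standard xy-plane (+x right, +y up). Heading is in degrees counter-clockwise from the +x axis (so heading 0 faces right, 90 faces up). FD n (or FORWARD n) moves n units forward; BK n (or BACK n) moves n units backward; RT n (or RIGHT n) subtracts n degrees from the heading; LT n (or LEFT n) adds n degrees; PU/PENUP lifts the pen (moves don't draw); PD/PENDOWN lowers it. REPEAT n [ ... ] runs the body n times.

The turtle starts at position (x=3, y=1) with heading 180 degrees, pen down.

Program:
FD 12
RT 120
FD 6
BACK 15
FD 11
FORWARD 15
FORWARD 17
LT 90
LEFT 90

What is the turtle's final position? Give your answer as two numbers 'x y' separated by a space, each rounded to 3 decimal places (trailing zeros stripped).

Answer: 8 30.445

Derivation:
Executing turtle program step by step:
Start: pos=(3,1), heading=180, pen down
FD 12: (3,1) -> (-9,1) [heading=180, draw]
RT 120: heading 180 -> 60
FD 6: (-9,1) -> (-6,6.196) [heading=60, draw]
BK 15: (-6,6.196) -> (-13.5,-6.794) [heading=60, draw]
FD 11: (-13.5,-6.794) -> (-8,2.732) [heading=60, draw]
FD 15: (-8,2.732) -> (-0.5,15.722) [heading=60, draw]
FD 17: (-0.5,15.722) -> (8,30.445) [heading=60, draw]
LT 90: heading 60 -> 150
LT 90: heading 150 -> 240
Final: pos=(8,30.445), heading=240, 6 segment(s) drawn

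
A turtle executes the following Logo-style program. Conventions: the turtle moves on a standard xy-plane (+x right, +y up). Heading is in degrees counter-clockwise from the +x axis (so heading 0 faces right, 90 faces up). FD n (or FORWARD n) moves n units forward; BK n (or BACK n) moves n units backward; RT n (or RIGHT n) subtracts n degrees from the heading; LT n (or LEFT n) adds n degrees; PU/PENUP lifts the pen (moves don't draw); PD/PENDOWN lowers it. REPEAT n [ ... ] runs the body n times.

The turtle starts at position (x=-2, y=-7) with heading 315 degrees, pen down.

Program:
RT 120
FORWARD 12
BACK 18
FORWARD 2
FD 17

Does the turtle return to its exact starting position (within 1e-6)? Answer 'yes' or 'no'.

Executing turtle program step by step:
Start: pos=(-2,-7), heading=315, pen down
RT 120: heading 315 -> 195
FD 12: (-2,-7) -> (-13.591,-10.106) [heading=195, draw]
BK 18: (-13.591,-10.106) -> (3.796,-5.447) [heading=195, draw]
FD 2: (3.796,-5.447) -> (1.864,-5.965) [heading=195, draw]
FD 17: (1.864,-5.965) -> (-14.557,-10.365) [heading=195, draw]
Final: pos=(-14.557,-10.365), heading=195, 4 segment(s) drawn

Start position: (-2, -7)
Final position: (-14.557, -10.365)
Distance = 13; >= 1e-6 -> NOT closed

Answer: no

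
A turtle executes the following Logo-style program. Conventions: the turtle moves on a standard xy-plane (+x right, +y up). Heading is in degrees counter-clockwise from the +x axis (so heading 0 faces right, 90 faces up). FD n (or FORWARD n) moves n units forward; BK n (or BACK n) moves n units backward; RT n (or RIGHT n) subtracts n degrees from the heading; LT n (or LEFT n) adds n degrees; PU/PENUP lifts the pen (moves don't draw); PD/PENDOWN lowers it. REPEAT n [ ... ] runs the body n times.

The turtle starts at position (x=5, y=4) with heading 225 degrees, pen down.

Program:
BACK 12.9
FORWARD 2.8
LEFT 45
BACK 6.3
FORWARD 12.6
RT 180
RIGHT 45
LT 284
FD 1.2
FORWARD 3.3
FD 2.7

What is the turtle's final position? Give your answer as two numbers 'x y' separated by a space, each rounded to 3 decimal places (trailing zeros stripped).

Answer: 18.313 1.134

Derivation:
Executing turtle program step by step:
Start: pos=(5,4), heading=225, pen down
BK 12.9: (5,4) -> (14.122,13.122) [heading=225, draw]
FD 2.8: (14.122,13.122) -> (12.142,11.142) [heading=225, draw]
LT 45: heading 225 -> 270
BK 6.3: (12.142,11.142) -> (12.142,17.442) [heading=270, draw]
FD 12.6: (12.142,17.442) -> (12.142,4.842) [heading=270, draw]
RT 180: heading 270 -> 90
RT 45: heading 90 -> 45
LT 284: heading 45 -> 329
FD 1.2: (12.142,4.842) -> (13.17,4.224) [heading=329, draw]
FD 3.3: (13.17,4.224) -> (15.999,2.524) [heading=329, draw]
FD 2.7: (15.999,2.524) -> (18.313,1.134) [heading=329, draw]
Final: pos=(18.313,1.134), heading=329, 7 segment(s) drawn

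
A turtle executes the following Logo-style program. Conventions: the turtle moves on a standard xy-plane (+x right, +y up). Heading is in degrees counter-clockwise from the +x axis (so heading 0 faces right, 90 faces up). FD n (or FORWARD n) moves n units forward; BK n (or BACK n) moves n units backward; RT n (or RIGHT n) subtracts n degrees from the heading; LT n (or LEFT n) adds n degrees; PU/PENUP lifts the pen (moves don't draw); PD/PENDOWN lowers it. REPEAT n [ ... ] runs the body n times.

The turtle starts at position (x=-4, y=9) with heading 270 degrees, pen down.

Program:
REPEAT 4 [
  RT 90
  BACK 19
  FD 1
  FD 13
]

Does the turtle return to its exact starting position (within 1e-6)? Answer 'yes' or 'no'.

Answer: yes

Derivation:
Executing turtle program step by step:
Start: pos=(-4,9), heading=270, pen down
REPEAT 4 [
  -- iteration 1/4 --
  RT 90: heading 270 -> 180
  BK 19: (-4,9) -> (15,9) [heading=180, draw]
  FD 1: (15,9) -> (14,9) [heading=180, draw]
  FD 13: (14,9) -> (1,9) [heading=180, draw]
  -- iteration 2/4 --
  RT 90: heading 180 -> 90
  BK 19: (1,9) -> (1,-10) [heading=90, draw]
  FD 1: (1,-10) -> (1,-9) [heading=90, draw]
  FD 13: (1,-9) -> (1,4) [heading=90, draw]
  -- iteration 3/4 --
  RT 90: heading 90 -> 0
  BK 19: (1,4) -> (-18,4) [heading=0, draw]
  FD 1: (-18,4) -> (-17,4) [heading=0, draw]
  FD 13: (-17,4) -> (-4,4) [heading=0, draw]
  -- iteration 4/4 --
  RT 90: heading 0 -> 270
  BK 19: (-4,4) -> (-4,23) [heading=270, draw]
  FD 1: (-4,23) -> (-4,22) [heading=270, draw]
  FD 13: (-4,22) -> (-4,9) [heading=270, draw]
]
Final: pos=(-4,9), heading=270, 12 segment(s) drawn

Start position: (-4, 9)
Final position: (-4, 9)
Distance = 0; < 1e-6 -> CLOSED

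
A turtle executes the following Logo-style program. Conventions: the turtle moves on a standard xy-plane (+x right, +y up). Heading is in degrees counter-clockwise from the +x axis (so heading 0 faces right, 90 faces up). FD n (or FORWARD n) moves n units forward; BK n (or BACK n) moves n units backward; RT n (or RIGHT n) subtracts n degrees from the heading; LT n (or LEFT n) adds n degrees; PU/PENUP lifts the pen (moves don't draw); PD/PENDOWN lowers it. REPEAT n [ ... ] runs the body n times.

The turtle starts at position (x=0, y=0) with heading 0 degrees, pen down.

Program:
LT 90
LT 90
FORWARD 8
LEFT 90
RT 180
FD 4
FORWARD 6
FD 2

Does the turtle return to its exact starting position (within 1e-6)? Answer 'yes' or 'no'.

Executing turtle program step by step:
Start: pos=(0,0), heading=0, pen down
LT 90: heading 0 -> 90
LT 90: heading 90 -> 180
FD 8: (0,0) -> (-8,0) [heading=180, draw]
LT 90: heading 180 -> 270
RT 180: heading 270 -> 90
FD 4: (-8,0) -> (-8,4) [heading=90, draw]
FD 6: (-8,4) -> (-8,10) [heading=90, draw]
FD 2: (-8,10) -> (-8,12) [heading=90, draw]
Final: pos=(-8,12), heading=90, 4 segment(s) drawn

Start position: (0, 0)
Final position: (-8, 12)
Distance = 14.422; >= 1e-6 -> NOT closed

Answer: no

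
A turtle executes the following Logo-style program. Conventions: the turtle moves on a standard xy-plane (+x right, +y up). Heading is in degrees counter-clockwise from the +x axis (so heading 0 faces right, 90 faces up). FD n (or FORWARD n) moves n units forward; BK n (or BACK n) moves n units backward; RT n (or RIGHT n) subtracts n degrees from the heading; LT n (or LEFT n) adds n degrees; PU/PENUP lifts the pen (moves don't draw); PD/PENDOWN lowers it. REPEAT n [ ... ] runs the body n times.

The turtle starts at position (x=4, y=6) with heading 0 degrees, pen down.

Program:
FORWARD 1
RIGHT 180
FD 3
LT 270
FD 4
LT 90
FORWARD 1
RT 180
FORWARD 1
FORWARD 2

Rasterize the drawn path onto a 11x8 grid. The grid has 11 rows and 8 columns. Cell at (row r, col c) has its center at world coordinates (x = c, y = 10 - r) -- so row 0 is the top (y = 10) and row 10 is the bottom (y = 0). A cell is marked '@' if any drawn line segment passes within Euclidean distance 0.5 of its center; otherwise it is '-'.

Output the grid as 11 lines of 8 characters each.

Answer: -@@@@---
--@-----
--@-----
--@-----
--@@@@--
--------
--------
--------
--------
--------
--------

Derivation:
Segment 0: (4,6) -> (5,6)
Segment 1: (5,6) -> (2,6)
Segment 2: (2,6) -> (2,10)
Segment 3: (2,10) -> (1,10)
Segment 4: (1,10) -> (2,10)
Segment 5: (2,10) -> (4,10)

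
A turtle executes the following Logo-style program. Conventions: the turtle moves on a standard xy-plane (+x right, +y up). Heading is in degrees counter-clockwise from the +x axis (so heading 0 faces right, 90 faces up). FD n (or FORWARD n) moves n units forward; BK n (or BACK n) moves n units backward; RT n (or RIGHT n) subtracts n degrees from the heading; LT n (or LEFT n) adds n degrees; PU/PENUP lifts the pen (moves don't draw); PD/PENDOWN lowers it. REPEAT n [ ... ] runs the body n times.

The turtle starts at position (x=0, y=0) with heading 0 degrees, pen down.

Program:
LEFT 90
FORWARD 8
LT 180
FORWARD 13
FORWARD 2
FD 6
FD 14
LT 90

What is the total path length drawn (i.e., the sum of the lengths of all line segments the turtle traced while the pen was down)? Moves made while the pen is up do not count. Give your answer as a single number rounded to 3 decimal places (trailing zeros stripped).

Answer: 43

Derivation:
Executing turtle program step by step:
Start: pos=(0,0), heading=0, pen down
LT 90: heading 0 -> 90
FD 8: (0,0) -> (0,8) [heading=90, draw]
LT 180: heading 90 -> 270
FD 13: (0,8) -> (0,-5) [heading=270, draw]
FD 2: (0,-5) -> (0,-7) [heading=270, draw]
FD 6: (0,-7) -> (0,-13) [heading=270, draw]
FD 14: (0,-13) -> (0,-27) [heading=270, draw]
LT 90: heading 270 -> 0
Final: pos=(0,-27), heading=0, 5 segment(s) drawn

Segment lengths:
  seg 1: (0,0) -> (0,8), length = 8
  seg 2: (0,8) -> (0,-5), length = 13
  seg 3: (0,-5) -> (0,-7), length = 2
  seg 4: (0,-7) -> (0,-13), length = 6
  seg 5: (0,-13) -> (0,-27), length = 14
Total = 43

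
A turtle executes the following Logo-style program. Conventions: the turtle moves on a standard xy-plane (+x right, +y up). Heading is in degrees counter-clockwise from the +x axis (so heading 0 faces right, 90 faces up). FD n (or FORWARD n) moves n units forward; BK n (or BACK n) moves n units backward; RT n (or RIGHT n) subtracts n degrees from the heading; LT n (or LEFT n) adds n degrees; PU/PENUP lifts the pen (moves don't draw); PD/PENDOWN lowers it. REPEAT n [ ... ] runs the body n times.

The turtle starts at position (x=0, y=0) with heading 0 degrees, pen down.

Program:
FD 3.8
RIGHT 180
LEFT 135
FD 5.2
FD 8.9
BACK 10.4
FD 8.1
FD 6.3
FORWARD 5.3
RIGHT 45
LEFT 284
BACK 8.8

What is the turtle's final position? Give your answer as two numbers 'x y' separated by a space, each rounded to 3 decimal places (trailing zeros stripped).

Answer: 28.885 -14.417

Derivation:
Executing turtle program step by step:
Start: pos=(0,0), heading=0, pen down
FD 3.8: (0,0) -> (3.8,0) [heading=0, draw]
RT 180: heading 0 -> 180
LT 135: heading 180 -> 315
FD 5.2: (3.8,0) -> (7.477,-3.677) [heading=315, draw]
FD 8.9: (7.477,-3.677) -> (13.77,-9.97) [heading=315, draw]
BK 10.4: (13.77,-9.97) -> (6.416,-2.616) [heading=315, draw]
FD 8.1: (6.416,-2.616) -> (12.144,-8.344) [heading=315, draw]
FD 6.3: (12.144,-8.344) -> (16.599,-12.799) [heading=315, draw]
FD 5.3: (16.599,-12.799) -> (20.346,-16.546) [heading=315, draw]
RT 45: heading 315 -> 270
LT 284: heading 270 -> 194
BK 8.8: (20.346,-16.546) -> (28.885,-14.417) [heading=194, draw]
Final: pos=(28.885,-14.417), heading=194, 8 segment(s) drawn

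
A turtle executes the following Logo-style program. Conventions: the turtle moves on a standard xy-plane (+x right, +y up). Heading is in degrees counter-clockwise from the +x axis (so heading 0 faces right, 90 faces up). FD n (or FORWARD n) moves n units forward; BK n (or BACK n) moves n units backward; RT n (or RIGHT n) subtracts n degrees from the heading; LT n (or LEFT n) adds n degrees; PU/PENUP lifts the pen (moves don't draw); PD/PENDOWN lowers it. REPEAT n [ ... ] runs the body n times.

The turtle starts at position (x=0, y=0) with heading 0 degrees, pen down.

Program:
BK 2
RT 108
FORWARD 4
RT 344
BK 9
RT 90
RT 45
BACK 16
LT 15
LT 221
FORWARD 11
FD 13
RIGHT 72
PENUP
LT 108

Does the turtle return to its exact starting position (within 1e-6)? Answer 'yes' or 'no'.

Executing turtle program step by step:
Start: pos=(0,0), heading=0, pen down
BK 2: (0,0) -> (-2,0) [heading=0, draw]
RT 108: heading 0 -> 252
FD 4: (-2,0) -> (-3.236,-3.804) [heading=252, draw]
RT 344: heading 252 -> 268
BK 9: (-3.236,-3.804) -> (-2.922,5.19) [heading=268, draw]
RT 90: heading 268 -> 178
RT 45: heading 178 -> 133
BK 16: (-2.922,5.19) -> (7.99,-6.511) [heading=133, draw]
LT 15: heading 133 -> 148
LT 221: heading 148 -> 9
FD 11: (7.99,-6.511) -> (18.855,-4.791) [heading=9, draw]
FD 13: (18.855,-4.791) -> (31.695,-2.757) [heading=9, draw]
RT 72: heading 9 -> 297
PU: pen up
LT 108: heading 297 -> 45
Final: pos=(31.695,-2.757), heading=45, 6 segment(s) drawn

Start position: (0, 0)
Final position: (31.695, -2.757)
Distance = 31.814; >= 1e-6 -> NOT closed

Answer: no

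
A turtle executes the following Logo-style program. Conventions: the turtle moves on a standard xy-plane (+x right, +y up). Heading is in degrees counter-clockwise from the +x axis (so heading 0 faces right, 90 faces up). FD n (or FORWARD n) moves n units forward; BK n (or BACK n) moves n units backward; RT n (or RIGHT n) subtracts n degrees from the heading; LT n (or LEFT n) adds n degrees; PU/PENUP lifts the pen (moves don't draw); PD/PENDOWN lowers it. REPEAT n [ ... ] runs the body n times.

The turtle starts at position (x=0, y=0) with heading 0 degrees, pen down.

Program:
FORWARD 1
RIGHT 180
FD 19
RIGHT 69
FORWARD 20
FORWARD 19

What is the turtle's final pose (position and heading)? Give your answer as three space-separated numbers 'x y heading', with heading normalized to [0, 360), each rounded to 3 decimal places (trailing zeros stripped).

Executing turtle program step by step:
Start: pos=(0,0), heading=0, pen down
FD 1: (0,0) -> (1,0) [heading=0, draw]
RT 180: heading 0 -> 180
FD 19: (1,0) -> (-18,0) [heading=180, draw]
RT 69: heading 180 -> 111
FD 20: (-18,0) -> (-25.167,18.672) [heading=111, draw]
FD 19: (-25.167,18.672) -> (-31.976,36.41) [heading=111, draw]
Final: pos=(-31.976,36.41), heading=111, 4 segment(s) drawn

Answer: -31.976 36.41 111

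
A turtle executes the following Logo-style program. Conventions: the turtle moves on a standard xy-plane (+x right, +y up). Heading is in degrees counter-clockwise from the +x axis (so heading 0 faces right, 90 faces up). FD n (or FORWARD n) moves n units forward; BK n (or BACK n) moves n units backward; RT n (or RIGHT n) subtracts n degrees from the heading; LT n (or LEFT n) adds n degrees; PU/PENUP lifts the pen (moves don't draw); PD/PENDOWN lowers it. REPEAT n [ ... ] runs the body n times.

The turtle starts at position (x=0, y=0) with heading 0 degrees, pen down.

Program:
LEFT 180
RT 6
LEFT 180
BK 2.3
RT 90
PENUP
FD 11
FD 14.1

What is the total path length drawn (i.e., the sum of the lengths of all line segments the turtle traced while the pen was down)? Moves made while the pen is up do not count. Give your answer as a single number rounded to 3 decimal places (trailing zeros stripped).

Executing turtle program step by step:
Start: pos=(0,0), heading=0, pen down
LT 180: heading 0 -> 180
RT 6: heading 180 -> 174
LT 180: heading 174 -> 354
BK 2.3: (0,0) -> (-2.287,0.24) [heading=354, draw]
RT 90: heading 354 -> 264
PU: pen up
FD 11: (-2.287,0.24) -> (-3.437,-10.699) [heading=264, move]
FD 14.1: (-3.437,-10.699) -> (-4.911,-24.722) [heading=264, move]
Final: pos=(-4.911,-24.722), heading=264, 1 segment(s) drawn

Segment lengths:
  seg 1: (0,0) -> (-2.287,0.24), length = 2.3
Total = 2.3

Answer: 2.3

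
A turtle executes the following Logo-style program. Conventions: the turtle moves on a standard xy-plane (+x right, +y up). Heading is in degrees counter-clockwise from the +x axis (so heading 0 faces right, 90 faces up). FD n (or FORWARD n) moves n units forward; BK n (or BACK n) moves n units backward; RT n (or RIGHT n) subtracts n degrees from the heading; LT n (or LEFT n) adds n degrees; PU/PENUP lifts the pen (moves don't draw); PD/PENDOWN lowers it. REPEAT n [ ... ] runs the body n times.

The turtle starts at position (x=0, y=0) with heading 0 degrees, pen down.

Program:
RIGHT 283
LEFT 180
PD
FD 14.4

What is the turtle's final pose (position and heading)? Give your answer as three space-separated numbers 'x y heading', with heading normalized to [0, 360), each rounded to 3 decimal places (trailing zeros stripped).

Executing turtle program step by step:
Start: pos=(0,0), heading=0, pen down
RT 283: heading 0 -> 77
LT 180: heading 77 -> 257
PD: pen down
FD 14.4: (0,0) -> (-3.239,-14.031) [heading=257, draw]
Final: pos=(-3.239,-14.031), heading=257, 1 segment(s) drawn

Answer: -3.239 -14.031 257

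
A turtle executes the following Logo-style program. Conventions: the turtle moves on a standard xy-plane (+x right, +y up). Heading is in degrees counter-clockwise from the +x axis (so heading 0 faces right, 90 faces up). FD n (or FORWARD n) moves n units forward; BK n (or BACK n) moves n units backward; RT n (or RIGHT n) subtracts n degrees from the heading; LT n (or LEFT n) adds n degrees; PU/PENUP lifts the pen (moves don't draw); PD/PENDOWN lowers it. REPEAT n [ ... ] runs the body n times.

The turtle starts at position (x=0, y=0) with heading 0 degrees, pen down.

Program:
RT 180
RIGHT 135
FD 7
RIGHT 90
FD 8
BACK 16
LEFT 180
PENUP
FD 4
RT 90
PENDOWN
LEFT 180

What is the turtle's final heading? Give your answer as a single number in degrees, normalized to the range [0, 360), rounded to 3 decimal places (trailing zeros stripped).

Answer: 225

Derivation:
Executing turtle program step by step:
Start: pos=(0,0), heading=0, pen down
RT 180: heading 0 -> 180
RT 135: heading 180 -> 45
FD 7: (0,0) -> (4.95,4.95) [heading=45, draw]
RT 90: heading 45 -> 315
FD 8: (4.95,4.95) -> (10.607,-0.707) [heading=315, draw]
BK 16: (10.607,-0.707) -> (-0.707,10.607) [heading=315, draw]
LT 180: heading 315 -> 135
PU: pen up
FD 4: (-0.707,10.607) -> (-3.536,13.435) [heading=135, move]
RT 90: heading 135 -> 45
PD: pen down
LT 180: heading 45 -> 225
Final: pos=(-3.536,13.435), heading=225, 3 segment(s) drawn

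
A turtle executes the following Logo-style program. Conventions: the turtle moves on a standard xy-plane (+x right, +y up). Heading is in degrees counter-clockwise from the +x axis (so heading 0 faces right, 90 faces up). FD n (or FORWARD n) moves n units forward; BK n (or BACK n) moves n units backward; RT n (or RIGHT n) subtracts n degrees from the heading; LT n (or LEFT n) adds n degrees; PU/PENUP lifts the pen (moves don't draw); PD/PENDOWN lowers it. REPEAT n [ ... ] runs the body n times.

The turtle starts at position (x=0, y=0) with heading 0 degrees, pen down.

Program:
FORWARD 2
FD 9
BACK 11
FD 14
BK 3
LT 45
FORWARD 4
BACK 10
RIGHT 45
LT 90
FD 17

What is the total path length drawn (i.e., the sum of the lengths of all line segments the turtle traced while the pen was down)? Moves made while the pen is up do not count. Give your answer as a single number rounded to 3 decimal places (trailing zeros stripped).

Answer: 70

Derivation:
Executing turtle program step by step:
Start: pos=(0,0), heading=0, pen down
FD 2: (0,0) -> (2,0) [heading=0, draw]
FD 9: (2,0) -> (11,0) [heading=0, draw]
BK 11: (11,0) -> (0,0) [heading=0, draw]
FD 14: (0,0) -> (14,0) [heading=0, draw]
BK 3: (14,0) -> (11,0) [heading=0, draw]
LT 45: heading 0 -> 45
FD 4: (11,0) -> (13.828,2.828) [heading=45, draw]
BK 10: (13.828,2.828) -> (6.757,-4.243) [heading=45, draw]
RT 45: heading 45 -> 0
LT 90: heading 0 -> 90
FD 17: (6.757,-4.243) -> (6.757,12.757) [heading=90, draw]
Final: pos=(6.757,12.757), heading=90, 8 segment(s) drawn

Segment lengths:
  seg 1: (0,0) -> (2,0), length = 2
  seg 2: (2,0) -> (11,0), length = 9
  seg 3: (11,0) -> (0,0), length = 11
  seg 4: (0,0) -> (14,0), length = 14
  seg 5: (14,0) -> (11,0), length = 3
  seg 6: (11,0) -> (13.828,2.828), length = 4
  seg 7: (13.828,2.828) -> (6.757,-4.243), length = 10
  seg 8: (6.757,-4.243) -> (6.757,12.757), length = 17
Total = 70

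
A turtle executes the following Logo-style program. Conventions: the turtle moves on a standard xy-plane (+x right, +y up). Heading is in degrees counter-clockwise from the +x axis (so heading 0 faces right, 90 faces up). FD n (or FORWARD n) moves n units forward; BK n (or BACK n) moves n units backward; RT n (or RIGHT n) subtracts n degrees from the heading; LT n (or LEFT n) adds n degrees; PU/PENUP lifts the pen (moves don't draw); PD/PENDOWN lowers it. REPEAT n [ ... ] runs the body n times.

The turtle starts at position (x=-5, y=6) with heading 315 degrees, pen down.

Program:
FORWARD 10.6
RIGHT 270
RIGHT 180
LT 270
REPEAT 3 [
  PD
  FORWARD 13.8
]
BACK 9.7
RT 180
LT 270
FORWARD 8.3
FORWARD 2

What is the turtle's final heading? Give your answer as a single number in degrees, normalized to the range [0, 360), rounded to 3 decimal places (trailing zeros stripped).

Answer: 225

Derivation:
Executing turtle program step by step:
Start: pos=(-5,6), heading=315, pen down
FD 10.6: (-5,6) -> (2.495,-1.495) [heading=315, draw]
RT 270: heading 315 -> 45
RT 180: heading 45 -> 225
LT 270: heading 225 -> 135
REPEAT 3 [
  -- iteration 1/3 --
  PD: pen down
  FD 13.8: (2.495,-1.495) -> (-7.263,8.263) [heading=135, draw]
  -- iteration 2/3 --
  PD: pen down
  FD 13.8: (-7.263,8.263) -> (-17.021,18.021) [heading=135, draw]
  -- iteration 3/3 --
  PD: pen down
  FD 13.8: (-17.021,18.021) -> (-26.779,27.779) [heading=135, draw]
]
BK 9.7: (-26.779,27.779) -> (-19.92,20.92) [heading=135, draw]
RT 180: heading 135 -> 315
LT 270: heading 315 -> 225
FD 8.3: (-19.92,20.92) -> (-25.789,15.051) [heading=225, draw]
FD 2: (-25.789,15.051) -> (-27.203,13.637) [heading=225, draw]
Final: pos=(-27.203,13.637), heading=225, 7 segment(s) drawn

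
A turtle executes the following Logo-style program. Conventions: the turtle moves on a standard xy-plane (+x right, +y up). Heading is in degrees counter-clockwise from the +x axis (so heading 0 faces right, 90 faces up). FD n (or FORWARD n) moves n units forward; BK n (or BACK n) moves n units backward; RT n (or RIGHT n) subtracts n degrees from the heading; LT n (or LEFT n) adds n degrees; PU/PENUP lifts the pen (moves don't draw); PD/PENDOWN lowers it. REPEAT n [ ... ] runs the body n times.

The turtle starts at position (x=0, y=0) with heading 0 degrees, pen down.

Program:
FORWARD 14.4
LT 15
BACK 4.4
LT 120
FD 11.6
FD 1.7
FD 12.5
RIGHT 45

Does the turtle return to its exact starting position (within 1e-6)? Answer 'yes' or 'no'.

Answer: no

Derivation:
Executing turtle program step by step:
Start: pos=(0,0), heading=0, pen down
FD 14.4: (0,0) -> (14.4,0) [heading=0, draw]
LT 15: heading 0 -> 15
BK 4.4: (14.4,0) -> (10.15,-1.139) [heading=15, draw]
LT 120: heading 15 -> 135
FD 11.6: (10.15,-1.139) -> (1.947,7.064) [heading=135, draw]
FD 1.7: (1.947,7.064) -> (0.745,8.266) [heading=135, draw]
FD 12.5: (0.745,8.266) -> (-8.093,17.105) [heading=135, draw]
RT 45: heading 135 -> 90
Final: pos=(-8.093,17.105), heading=90, 5 segment(s) drawn

Start position: (0, 0)
Final position: (-8.093, 17.105)
Distance = 18.923; >= 1e-6 -> NOT closed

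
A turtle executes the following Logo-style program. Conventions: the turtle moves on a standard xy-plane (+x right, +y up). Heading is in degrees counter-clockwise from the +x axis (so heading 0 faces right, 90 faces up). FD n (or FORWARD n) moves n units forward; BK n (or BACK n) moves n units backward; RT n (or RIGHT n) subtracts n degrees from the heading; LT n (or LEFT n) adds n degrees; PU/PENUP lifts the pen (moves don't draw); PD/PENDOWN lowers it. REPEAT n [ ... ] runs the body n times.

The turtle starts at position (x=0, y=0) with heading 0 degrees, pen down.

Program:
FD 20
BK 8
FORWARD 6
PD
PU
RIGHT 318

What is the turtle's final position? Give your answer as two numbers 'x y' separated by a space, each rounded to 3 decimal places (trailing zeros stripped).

Answer: 18 0

Derivation:
Executing turtle program step by step:
Start: pos=(0,0), heading=0, pen down
FD 20: (0,0) -> (20,0) [heading=0, draw]
BK 8: (20,0) -> (12,0) [heading=0, draw]
FD 6: (12,0) -> (18,0) [heading=0, draw]
PD: pen down
PU: pen up
RT 318: heading 0 -> 42
Final: pos=(18,0), heading=42, 3 segment(s) drawn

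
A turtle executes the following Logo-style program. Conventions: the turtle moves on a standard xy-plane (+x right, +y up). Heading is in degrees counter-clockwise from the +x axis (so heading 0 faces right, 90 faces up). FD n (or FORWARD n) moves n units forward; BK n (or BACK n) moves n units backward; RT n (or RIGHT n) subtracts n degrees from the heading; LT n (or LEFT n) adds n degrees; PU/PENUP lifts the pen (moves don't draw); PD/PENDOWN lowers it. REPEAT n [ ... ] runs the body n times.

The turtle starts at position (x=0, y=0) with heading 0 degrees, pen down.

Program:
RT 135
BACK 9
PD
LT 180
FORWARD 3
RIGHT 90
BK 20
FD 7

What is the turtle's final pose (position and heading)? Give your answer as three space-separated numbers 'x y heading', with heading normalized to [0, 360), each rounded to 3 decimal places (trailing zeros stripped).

Executing turtle program step by step:
Start: pos=(0,0), heading=0, pen down
RT 135: heading 0 -> 225
BK 9: (0,0) -> (6.364,6.364) [heading=225, draw]
PD: pen down
LT 180: heading 225 -> 45
FD 3: (6.364,6.364) -> (8.485,8.485) [heading=45, draw]
RT 90: heading 45 -> 315
BK 20: (8.485,8.485) -> (-5.657,22.627) [heading=315, draw]
FD 7: (-5.657,22.627) -> (-0.707,17.678) [heading=315, draw]
Final: pos=(-0.707,17.678), heading=315, 4 segment(s) drawn

Answer: -0.707 17.678 315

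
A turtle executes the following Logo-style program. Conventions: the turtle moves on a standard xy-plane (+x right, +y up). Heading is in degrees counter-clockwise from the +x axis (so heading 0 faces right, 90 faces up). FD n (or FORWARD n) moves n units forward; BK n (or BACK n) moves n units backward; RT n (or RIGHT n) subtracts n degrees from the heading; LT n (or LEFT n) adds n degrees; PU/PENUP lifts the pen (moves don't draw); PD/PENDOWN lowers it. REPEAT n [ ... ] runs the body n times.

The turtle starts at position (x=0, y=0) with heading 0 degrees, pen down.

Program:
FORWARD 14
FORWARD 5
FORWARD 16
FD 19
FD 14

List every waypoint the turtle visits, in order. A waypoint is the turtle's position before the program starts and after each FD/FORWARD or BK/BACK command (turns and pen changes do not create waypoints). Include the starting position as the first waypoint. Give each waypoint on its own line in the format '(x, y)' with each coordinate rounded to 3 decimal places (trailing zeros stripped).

Answer: (0, 0)
(14, 0)
(19, 0)
(35, 0)
(54, 0)
(68, 0)

Derivation:
Executing turtle program step by step:
Start: pos=(0,0), heading=0, pen down
FD 14: (0,0) -> (14,0) [heading=0, draw]
FD 5: (14,0) -> (19,0) [heading=0, draw]
FD 16: (19,0) -> (35,0) [heading=0, draw]
FD 19: (35,0) -> (54,0) [heading=0, draw]
FD 14: (54,0) -> (68,0) [heading=0, draw]
Final: pos=(68,0), heading=0, 5 segment(s) drawn
Waypoints (6 total):
(0, 0)
(14, 0)
(19, 0)
(35, 0)
(54, 0)
(68, 0)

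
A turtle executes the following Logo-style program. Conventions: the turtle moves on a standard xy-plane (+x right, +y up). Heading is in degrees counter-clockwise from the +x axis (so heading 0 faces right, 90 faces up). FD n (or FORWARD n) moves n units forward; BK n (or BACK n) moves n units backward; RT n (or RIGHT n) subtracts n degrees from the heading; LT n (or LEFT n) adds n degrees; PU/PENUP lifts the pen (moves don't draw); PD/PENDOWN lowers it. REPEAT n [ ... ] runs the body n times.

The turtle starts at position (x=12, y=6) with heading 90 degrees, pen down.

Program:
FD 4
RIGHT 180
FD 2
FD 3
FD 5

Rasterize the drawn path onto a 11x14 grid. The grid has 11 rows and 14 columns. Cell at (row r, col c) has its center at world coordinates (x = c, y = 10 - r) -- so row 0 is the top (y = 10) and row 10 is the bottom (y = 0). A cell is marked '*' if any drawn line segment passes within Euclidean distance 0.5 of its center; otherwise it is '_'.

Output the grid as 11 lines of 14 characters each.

Segment 0: (12,6) -> (12,10)
Segment 1: (12,10) -> (12,8)
Segment 2: (12,8) -> (12,5)
Segment 3: (12,5) -> (12,0)

Answer: ____________*_
____________*_
____________*_
____________*_
____________*_
____________*_
____________*_
____________*_
____________*_
____________*_
____________*_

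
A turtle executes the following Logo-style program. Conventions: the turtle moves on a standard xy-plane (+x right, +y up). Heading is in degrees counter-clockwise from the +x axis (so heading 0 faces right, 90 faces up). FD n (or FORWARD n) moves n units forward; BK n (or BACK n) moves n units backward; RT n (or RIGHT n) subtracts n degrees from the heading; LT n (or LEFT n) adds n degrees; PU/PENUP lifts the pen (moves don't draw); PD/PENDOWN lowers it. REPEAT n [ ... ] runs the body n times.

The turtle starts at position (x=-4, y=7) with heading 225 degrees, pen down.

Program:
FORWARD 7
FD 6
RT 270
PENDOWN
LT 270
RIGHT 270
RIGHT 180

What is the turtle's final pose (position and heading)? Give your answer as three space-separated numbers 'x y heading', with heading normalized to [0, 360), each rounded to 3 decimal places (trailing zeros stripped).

Executing turtle program step by step:
Start: pos=(-4,7), heading=225, pen down
FD 7: (-4,7) -> (-8.95,2.05) [heading=225, draw]
FD 6: (-8.95,2.05) -> (-13.192,-2.192) [heading=225, draw]
RT 270: heading 225 -> 315
PD: pen down
LT 270: heading 315 -> 225
RT 270: heading 225 -> 315
RT 180: heading 315 -> 135
Final: pos=(-13.192,-2.192), heading=135, 2 segment(s) drawn

Answer: -13.192 -2.192 135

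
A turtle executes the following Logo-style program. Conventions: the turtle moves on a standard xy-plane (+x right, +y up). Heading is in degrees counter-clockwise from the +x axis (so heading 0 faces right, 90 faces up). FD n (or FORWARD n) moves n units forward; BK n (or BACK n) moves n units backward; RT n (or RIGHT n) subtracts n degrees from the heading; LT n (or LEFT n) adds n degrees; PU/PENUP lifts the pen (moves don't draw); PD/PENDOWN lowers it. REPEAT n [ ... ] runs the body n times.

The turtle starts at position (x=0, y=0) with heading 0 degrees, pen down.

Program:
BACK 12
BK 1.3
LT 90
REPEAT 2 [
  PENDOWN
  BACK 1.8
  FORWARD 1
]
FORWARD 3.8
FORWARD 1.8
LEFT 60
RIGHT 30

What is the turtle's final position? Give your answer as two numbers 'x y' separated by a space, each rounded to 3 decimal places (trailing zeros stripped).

Answer: -13.3 4

Derivation:
Executing turtle program step by step:
Start: pos=(0,0), heading=0, pen down
BK 12: (0,0) -> (-12,0) [heading=0, draw]
BK 1.3: (-12,0) -> (-13.3,0) [heading=0, draw]
LT 90: heading 0 -> 90
REPEAT 2 [
  -- iteration 1/2 --
  PD: pen down
  BK 1.8: (-13.3,0) -> (-13.3,-1.8) [heading=90, draw]
  FD 1: (-13.3,-1.8) -> (-13.3,-0.8) [heading=90, draw]
  -- iteration 2/2 --
  PD: pen down
  BK 1.8: (-13.3,-0.8) -> (-13.3,-2.6) [heading=90, draw]
  FD 1: (-13.3,-2.6) -> (-13.3,-1.6) [heading=90, draw]
]
FD 3.8: (-13.3,-1.6) -> (-13.3,2.2) [heading=90, draw]
FD 1.8: (-13.3,2.2) -> (-13.3,4) [heading=90, draw]
LT 60: heading 90 -> 150
RT 30: heading 150 -> 120
Final: pos=(-13.3,4), heading=120, 8 segment(s) drawn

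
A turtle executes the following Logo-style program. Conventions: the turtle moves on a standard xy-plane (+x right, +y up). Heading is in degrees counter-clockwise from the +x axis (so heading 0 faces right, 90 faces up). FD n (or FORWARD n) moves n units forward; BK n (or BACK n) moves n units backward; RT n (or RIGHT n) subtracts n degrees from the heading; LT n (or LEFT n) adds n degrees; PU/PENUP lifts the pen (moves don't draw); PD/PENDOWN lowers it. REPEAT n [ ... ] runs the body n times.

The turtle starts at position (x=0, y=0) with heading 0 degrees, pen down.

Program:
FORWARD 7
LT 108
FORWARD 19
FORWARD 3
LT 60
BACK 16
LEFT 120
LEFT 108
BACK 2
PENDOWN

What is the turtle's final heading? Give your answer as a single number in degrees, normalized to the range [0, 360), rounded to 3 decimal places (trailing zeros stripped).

Answer: 36

Derivation:
Executing turtle program step by step:
Start: pos=(0,0), heading=0, pen down
FD 7: (0,0) -> (7,0) [heading=0, draw]
LT 108: heading 0 -> 108
FD 19: (7,0) -> (1.129,18.07) [heading=108, draw]
FD 3: (1.129,18.07) -> (0.202,20.923) [heading=108, draw]
LT 60: heading 108 -> 168
BK 16: (0.202,20.923) -> (15.852,17.597) [heading=168, draw]
LT 120: heading 168 -> 288
LT 108: heading 288 -> 36
BK 2: (15.852,17.597) -> (14.234,16.421) [heading=36, draw]
PD: pen down
Final: pos=(14.234,16.421), heading=36, 5 segment(s) drawn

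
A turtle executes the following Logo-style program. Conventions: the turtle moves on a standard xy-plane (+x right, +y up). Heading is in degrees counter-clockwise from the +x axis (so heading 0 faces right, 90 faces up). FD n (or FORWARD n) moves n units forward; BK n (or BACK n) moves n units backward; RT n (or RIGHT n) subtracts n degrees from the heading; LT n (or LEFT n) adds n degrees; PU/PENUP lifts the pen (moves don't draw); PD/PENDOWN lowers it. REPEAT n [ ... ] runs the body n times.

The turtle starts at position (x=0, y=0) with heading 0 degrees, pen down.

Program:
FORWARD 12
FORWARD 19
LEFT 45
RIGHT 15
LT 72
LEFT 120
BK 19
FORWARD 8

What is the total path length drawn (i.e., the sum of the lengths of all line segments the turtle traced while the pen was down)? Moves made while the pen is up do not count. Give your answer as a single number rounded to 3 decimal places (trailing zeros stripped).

Executing turtle program step by step:
Start: pos=(0,0), heading=0, pen down
FD 12: (0,0) -> (12,0) [heading=0, draw]
FD 19: (12,0) -> (31,0) [heading=0, draw]
LT 45: heading 0 -> 45
RT 15: heading 45 -> 30
LT 72: heading 30 -> 102
LT 120: heading 102 -> 222
BK 19: (31,0) -> (45.12,12.713) [heading=222, draw]
FD 8: (45.12,12.713) -> (39.175,7.36) [heading=222, draw]
Final: pos=(39.175,7.36), heading=222, 4 segment(s) drawn

Segment lengths:
  seg 1: (0,0) -> (12,0), length = 12
  seg 2: (12,0) -> (31,0), length = 19
  seg 3: (31,0) -> (45.12,12.713), length = 19
  seg 4: (45.12,12.713) -> (39.175,7.36), length = 8
Total = 58

Answer: 58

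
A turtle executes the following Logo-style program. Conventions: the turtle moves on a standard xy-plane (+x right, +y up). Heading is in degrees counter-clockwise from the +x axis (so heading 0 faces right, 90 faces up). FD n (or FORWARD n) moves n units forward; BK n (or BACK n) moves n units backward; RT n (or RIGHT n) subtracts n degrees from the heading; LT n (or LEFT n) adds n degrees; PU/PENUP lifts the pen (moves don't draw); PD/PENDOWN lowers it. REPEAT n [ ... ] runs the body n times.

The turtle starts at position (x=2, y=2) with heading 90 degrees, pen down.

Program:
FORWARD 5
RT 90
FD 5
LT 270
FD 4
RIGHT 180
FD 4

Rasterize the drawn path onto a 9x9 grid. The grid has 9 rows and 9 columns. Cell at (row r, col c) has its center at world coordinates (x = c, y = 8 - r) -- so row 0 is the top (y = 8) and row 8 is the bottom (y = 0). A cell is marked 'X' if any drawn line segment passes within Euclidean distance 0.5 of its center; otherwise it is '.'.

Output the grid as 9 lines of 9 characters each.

Answer: .........
..XXXXXX.
..X....X.
..X....X.
..X....X.
..X....X.
..X......
.........
.........

Derivation:
Segment 0: (2,2) -> (2,7)
Segment 1: (2,7) -> (7,7)
Segment 2: (7,7) -> (7,3)
Segment 3: (7,3) -> (7,7)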